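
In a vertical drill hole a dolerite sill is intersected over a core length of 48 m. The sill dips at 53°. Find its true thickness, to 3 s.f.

True thickness t = h · cos(dip) = 48 × cos 53°
t = 48 × 0.6018 = 28.887 m

28.9 m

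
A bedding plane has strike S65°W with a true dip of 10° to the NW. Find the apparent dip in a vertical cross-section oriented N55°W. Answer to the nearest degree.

The strike is S65°W and the section trends N55°W; the acute angle between them is β = 60°.
tan α = tan 10° × sin 60° = 0.1763 × 0.8660 = 0.1527
α = arctan(0.1527) = 8.68°

9°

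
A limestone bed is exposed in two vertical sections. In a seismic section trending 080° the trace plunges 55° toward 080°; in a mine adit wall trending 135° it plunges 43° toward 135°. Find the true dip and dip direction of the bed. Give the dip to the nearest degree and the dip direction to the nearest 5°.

true dip 55°, dip direction 085°

Each apparent-dip line lies in the plane. As unit vectors (x east, y north, z up), v₁ plunges 55°→080° and v₂ plunges 43°→135°.
n = v₁ × v₂ = (0.492, 0.038, 0.344) (taken with n_z > 0).
tan δ = √(n_x²+n_y²)/n_z = 0.493/0.344, so δ = 55.1°.
Dip direction = atan2(0.492, 0.038) = 86° (azimuth of n's horizontal projection).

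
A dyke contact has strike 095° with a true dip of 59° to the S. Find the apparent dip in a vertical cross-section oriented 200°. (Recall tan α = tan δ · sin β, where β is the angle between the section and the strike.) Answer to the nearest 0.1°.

The section lies 75° from the strike.
tan(apparent dip) = tan 59° · sin 75° = 1.6076
apparent dip = arctan 1.6076 = 58.12°

58.1°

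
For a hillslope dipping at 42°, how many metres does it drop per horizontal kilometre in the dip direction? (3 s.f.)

drop per km = 1000 × tan 42° = 1000 × 0.9004

900 m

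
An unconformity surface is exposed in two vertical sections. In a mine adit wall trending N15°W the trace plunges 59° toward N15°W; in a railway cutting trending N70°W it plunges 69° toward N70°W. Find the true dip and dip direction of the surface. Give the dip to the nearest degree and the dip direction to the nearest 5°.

true dip 69°, dip direction 295°

Each apparent-dip line lies in the plane. As unit vectors (x east, y north, z up), v₁ plunges 59°→N15°W and v₂ plunges 69°→N70°W.
Cross product v₁ × v₂ gives the pole to the plane: n ∝ (-0.359, 0.164, 0.151).
tan δ = √(n_x²+n_y²)/n_z = 0.395/0.151, so δ = 69.1°.
Dip direction = atan2(-0.359, 0.164) = 295° (azimuth of n's horizontal projection).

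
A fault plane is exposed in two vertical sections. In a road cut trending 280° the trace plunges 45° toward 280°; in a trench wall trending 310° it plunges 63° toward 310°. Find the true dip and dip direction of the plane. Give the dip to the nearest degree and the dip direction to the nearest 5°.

true dip 67°, dip direction 345°

Each apparent-dip line lies in the plane. As unit vectors (x east, y north, z up), v₁ plunges 45°→280° and v₂ plunges 63°→310°.
n = v₁ × v₂ = (-0.097, 0.375, 0.161) (taken with n_z > 0).
Dip δ = arctan(|n_h|/n_z) = arctan(0.387/0.161) = 67.5°.
Dip direction = azimuth of (n_x, n_y) = atan2(-0.097, 0.375) = 345°.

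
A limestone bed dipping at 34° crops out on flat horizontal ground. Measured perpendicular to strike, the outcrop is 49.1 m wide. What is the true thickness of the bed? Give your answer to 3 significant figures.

True thickness t = w · sin(dip) = 49.1 × sin 34°
t = 49.1 × 0.5592 = 27.456 m

27.5 m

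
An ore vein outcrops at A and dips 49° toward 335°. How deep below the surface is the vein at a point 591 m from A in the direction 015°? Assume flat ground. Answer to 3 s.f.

521 m

The hole lies 40° from the dip direction, so the down-dip offset is 591 × cos 40° = 452.73 m.
Depth = down-dip offset × tan(dip) = 452.73 × tan 49° = 452.73 × 1.1504
Depth = 520.81 m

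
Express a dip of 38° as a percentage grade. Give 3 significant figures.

78.1%

grade % = 100 × tan 38° = 100 × 0.7813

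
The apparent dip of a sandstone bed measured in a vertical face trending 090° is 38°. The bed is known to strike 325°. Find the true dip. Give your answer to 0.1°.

43.6°

β = acute angle between strike 325° and section 090° = 55°.
tan(true dip) = tan 38° / sin 55° = 0.9538
δ = arctan(0.9538) = 43.64°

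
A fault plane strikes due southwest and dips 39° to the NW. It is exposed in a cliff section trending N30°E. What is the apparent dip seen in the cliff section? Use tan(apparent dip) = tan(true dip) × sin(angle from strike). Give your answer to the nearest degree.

12°

The strike is due southwest and the section trends N30°E; the acute angle between them is β = 15°.
tan α = tan 39° × sin 15° = 0.8098 × 0.2588 = 0.2096
apparent dip = arctan 0.2096 = 11.84°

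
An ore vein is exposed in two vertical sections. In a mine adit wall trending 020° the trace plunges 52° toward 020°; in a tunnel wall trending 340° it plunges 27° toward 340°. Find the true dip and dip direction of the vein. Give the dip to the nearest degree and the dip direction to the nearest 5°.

The two traces are lines in the plane: v₁ = (sin 20°·cos 52°, cos 20°·cos 52°, −sin 52°), v₂ = (sin 340°·cos 27°, cos 340°·cos 27°, −sin 27°).
n = v₁ × v₂ = (0.397, 0.336, 0.353) (taken with n_z > 0).
tan δ = √(n_x²+n_y²)/n_z = 0.520/0.353, so δ = 55.9°.
The horizontal component of n points toward azimuth atan2(n_x, n_y) = 50°, the dip direction.

true dip 56°, dip direction 050°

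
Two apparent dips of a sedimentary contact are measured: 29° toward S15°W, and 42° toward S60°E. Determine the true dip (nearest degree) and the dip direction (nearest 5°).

true dip 44°, dip direction 140°

Represent each trace as a vector plunging at its apparent dip toward its trend (east-north-up frame): v₁ = (-0.226, -0.845, -0.485), v₂ = (0.644, -0.372, -0.669).
Cross product v₁ × v₂ gives the pole to the plane: n ∝ (0.385, -0.463, 0.628).
True dip = arccos(n_z / |n|) = arccos(0.7214) = 43.8°.
The horizontal component of n points toward azimuth atan2(n_x, n_y) = 140°, the dip direction.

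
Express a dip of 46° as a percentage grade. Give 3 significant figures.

104%

grade % = 100 × tan 46° = 100 × 1.0355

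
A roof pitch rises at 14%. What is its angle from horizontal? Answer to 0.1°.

tan θ = 14/100 = 0.1400
θ = arctan(0.1400) = 7.97°

8.0°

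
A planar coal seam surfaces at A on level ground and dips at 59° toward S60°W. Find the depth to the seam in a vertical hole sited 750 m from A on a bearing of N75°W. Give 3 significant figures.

The hole lies 45° from the dip direction, so the down-dip offset is 750 × cos 45° = 530.33 m.
Depth = down-dip offset × tan(dip) = 530.33 × tan 59° = 530.33 × 1.6643
Depth = 882.62 m

883 m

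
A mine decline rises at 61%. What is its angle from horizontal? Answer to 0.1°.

31.4°

tan θ = 61/100 = 0.6100
θ = arctan(0.6100) = 31.38°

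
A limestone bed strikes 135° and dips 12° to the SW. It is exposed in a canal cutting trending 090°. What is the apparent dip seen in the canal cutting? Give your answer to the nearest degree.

The strike is 135° and the section trends 090°; the acute angle between them is β = 45°.
tan(apparent dip) = tan 12° · sin 45° = 0.1503
α = arctan(0.1503) = 8.55°

9°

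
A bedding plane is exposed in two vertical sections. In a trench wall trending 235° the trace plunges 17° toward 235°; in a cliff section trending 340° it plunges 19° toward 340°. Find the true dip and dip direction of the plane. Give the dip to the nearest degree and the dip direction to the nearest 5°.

Represent each trace as a vector plunging at its apparent dip toward its trend (east-north-up frame): v₁ = (-0.783, -0.549, -0.292), v₂ = (-0.323, 0.888, -0.326).
n = v₁ × v₂ = (-0.438, 0.160, 0.873) (taken with n_z > 0).
Dip δ = arctan(|n_h|/n_z) = arctan(0.467/0.873) = 28.1°.
Dip direction = azimuth of (n_x, n_y) = atan2(-0.438, 0.160) = 290°.

true dip 28°, dip direction 290°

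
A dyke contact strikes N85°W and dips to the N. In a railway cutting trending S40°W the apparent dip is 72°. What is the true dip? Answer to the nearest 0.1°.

β = acute angle between strike N85°W and section S40°W = 55°.
tan(true dip) = tan 72° / sin 55° = 3.7572
δ = arctan(3.7572) = 75.10°

75.1°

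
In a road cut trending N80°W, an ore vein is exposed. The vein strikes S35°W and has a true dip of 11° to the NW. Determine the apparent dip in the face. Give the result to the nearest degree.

Angle between strike (S35°W) and section (N80°W): β = 65°.
tan α = tan 11° × sin 65° = 0.1944 × 0.9063 = 0.1762
α = arctan(0.1762) = 9.99°

10°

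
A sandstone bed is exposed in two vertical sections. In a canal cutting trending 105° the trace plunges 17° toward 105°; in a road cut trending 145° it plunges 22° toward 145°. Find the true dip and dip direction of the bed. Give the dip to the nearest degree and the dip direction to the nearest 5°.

Each apparent-dip line lies in the plane. As unit vectors (x east, y north, z up), v₁ plunges 17°→105° and v₂ plunges 22°→145°.
Cross product v₁ × v₂ gives the pole to the plane: n ∝ (0.129, -0.191, 0.570).
Dip δ = arctan(|n_h|/n_z) = arctan(0.230/0.570) = 22.0°.
The horizontal component of n points toward azimuth atan2(n_x, n_y) = 146°, the dip direction.

true dip 22°, dip direction 145°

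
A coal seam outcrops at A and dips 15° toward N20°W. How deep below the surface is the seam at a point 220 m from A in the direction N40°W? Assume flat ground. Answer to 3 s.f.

55.4 m

The hole lies 20° from the dip direction, so the down-dip offset is 220 × cos 20° = 206.73 m.
Depth = down-dip offset × tan(dip) = 206.73 × tan 15° = 206.73 × 0.2679
Depth = 55.39 m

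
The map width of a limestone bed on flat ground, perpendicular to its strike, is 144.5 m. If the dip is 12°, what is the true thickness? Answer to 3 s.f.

30.0 m

True thickness t = w · sin(dip) = 144.5 × sin 12°
t = 144.5 × 0.2079 = 30.043 m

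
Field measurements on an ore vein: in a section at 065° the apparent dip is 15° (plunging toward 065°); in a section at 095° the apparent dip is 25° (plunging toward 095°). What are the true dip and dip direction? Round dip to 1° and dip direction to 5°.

true dip 28°, dip direction 125°

Each apparent-dip line lies in the plane. As unit vectors (x east, y north, z up), v₁ plunges 15°→065° and v₂ plunges 25°→095°.
Cross product v₁ × v₂ gives the pole to the plane: n ∝ (0.193, -0.136, 0.438).
Dip δ = arctan(|n_h|/n_z) = arctan(0.236/0.438) = 28.4°.
Dip direction = atan2(0.193, -0.136) = 125° (azimuth of n's horizontal projection).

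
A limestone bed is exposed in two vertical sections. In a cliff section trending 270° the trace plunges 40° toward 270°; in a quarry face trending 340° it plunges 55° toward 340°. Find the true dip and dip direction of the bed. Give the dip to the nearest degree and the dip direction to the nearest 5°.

Each apparent-dip line lies in the plane. As unit vectors (x east, y north, z up), v₁ plunges 40°→270° and v₂ plunges 55°→340°.
Cross product v₁ × v₂ gives the pole to the plane: n ∝ (-0.346, 0.501, 0.413).
True dip = arccos(n_z / |n|) = arccos(0.5609) = 55.9°.
Dip direction = azimuth of (n_x, n_y) = atan2(-0.346, 0.501) = 325°.

true dip 56°, dip direction 325°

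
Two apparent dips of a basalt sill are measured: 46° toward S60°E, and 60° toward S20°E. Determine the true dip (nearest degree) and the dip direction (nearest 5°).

true dip 61°, dip direction 175°

The two traces are lines in the plane: v₁ = (sin 120°·cos 46°, cos 120°·cos 46°, −sin 46°), v₂ = (sin 160°·cos 60°, cos 160°·cos 60°, −sin 60°).
Cross product v₁ × v₂ gives the pole to the plane: n ∝ (0.037, -0.398, 0.223).
True dip = arccos(n_z / |n|) = arccos(0.4876) = 60.8°.
The horizontal component of n points toward azimuth atan2(n_x, n_y) = 175°, the dip direction.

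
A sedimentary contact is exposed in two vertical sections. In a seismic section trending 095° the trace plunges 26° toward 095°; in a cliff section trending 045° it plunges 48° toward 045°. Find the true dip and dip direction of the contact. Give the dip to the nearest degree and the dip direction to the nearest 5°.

Represent each trace as a vector plunging at its apparent dip toward its trend (east-north-up frame): v₁ = (0.895, -0.078, -0.438), v₂ = (0.473, 0.473, -0.743).
n = v₁ × v₂ = (0.266, 0.458, 0.461) (taken with n_z > 0).
True dip = arccos(n_z / |n|) = arccos(0.6564) = 49.0°.
The horizontal component of n points toward azimuth atan2(n_x, n_y) = 30°, the dip direction.

true dip 49°, dip direction 030°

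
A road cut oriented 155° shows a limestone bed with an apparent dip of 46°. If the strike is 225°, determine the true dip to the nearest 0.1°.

The section is 70° from the strike.
tan δ = tan α / sin β = tan 46° / sin 70° = 1.0355 / 0.9397 = 1.1020
δ = arctan(1.1020) = 47.78°

47.8°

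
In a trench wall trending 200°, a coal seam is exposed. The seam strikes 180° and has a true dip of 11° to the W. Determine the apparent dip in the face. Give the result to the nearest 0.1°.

3.8°

The strike is 180° and the section trends 200°; the acute angle between them is β = 20°.
tan α = tan 11° × sin 20° = 0.1944 × 0.3420 = 0.0665
α = arctan(0.0665) = 3.80°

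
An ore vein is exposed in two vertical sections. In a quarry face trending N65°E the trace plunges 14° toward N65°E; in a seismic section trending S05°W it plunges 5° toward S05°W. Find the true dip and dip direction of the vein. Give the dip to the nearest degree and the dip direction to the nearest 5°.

true dip 19°, dip direction 110°

Represent each trace as a vector plunging at its apparent dip toward its trend (east-north-up frame): v₁ = (0.879, 0.410, -0.242), v₂ = (-0.087, -0.992, -0.087).
n = v₁ × v₂ = (0.276, -0.098, 0.837) (taken with n_z > 0).
True dip = arccos(n_z / |n|) = arccos(0.9440) = 19.3°.
The horizontal component of n points toward azimuth atan2(n_x, n_y) = 109°, the dip direction.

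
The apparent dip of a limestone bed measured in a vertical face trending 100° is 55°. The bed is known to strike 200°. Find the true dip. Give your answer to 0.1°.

55.4°

β = acute angle between strike 200° and section 100° = 80°.
tan δ = tan α / sin β = tan 55° / sin 80° = 1.4281 / 0.9848 = 1.4502
δ = arctan(1.4502) = 55.41°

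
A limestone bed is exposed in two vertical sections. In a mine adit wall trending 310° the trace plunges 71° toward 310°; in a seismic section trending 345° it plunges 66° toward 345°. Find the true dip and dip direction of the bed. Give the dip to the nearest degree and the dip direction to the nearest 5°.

The two traces are lines in the plane: v₁ = (sin 310°·cos 71°, cos 310°·cos 71°, −sin 71°), v₂ = (sin 345°·cos 66°, cos 345°·cos 66°, −sin 66°).
n = v₁ × v₂ = (-0.180, 0.128, 0.076) (taken with n_z > 0).
tan δ = √(n_x²+n_y²)/n_z = 0.221/0.076, so δ = 71.1°.
Dip direction = atan2(-0.180, 0.128) = 305° (azimuth of n's horizontal projection).

true dip 71°, dip direction 305°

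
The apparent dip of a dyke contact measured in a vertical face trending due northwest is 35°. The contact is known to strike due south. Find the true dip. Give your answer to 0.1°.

44.7°

The section is 45° from the strike.
tan δ = tan α / sin β = tan 35° / sin 45° = 0.7002 / 0.7071 = 0.9902
δ = arctan(0.9902) = 44.72°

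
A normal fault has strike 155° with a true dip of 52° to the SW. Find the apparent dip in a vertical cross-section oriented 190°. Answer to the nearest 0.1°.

Angle between strike (155°) and section (190°): β = 35°.
tan(apparent dip) = tan 52° · sin 35° = 0.7341
apparent dip = arctan 0.7341 = 36.28°

36.3°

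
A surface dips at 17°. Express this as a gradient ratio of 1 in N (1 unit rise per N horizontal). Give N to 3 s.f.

1 : N means tan θ = 1/N, so N = 1/tan 17° = 1/0.3057

1 in 3.27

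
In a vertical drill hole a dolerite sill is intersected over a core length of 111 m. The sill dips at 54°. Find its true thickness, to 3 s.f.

65.2 m

True thickness t = h · cos(dip) = 111 × cos 54°
t = 111 × 0.5878 = 65.244 m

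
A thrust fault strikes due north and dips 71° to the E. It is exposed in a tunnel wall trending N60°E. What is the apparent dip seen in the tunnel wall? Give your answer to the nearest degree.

68°

The strike is due north and the section trends N60°E; the acute angle between them is β = 60°.
tan α = tan 71° × sin 60° = 2.9042 × 0.8660 = 2.5151
α = arctan(2.5151) = 68.32°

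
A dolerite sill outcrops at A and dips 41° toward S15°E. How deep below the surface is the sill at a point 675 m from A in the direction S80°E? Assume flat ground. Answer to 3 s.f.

The hole lies 65° from the dip direction, so the down-dip offset is 675 × cos 65° = 285.27 m.
Depth = down-dip offset × tan(dip) = 285.27 × tan 41° = 285.27 × 0.8693
Depth = 247.98 m

248 m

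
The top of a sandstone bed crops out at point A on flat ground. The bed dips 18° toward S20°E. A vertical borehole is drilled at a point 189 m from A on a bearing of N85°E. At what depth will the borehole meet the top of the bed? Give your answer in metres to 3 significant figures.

15.9 m

The hole lies 75° from the dip direction, so the down-dip offset is 189 × cos 75° = 48.92 m.
Depth = down-dip offset × tan(dip) = 48.92 × tan 18° = 48.92 × 0.3249
Depth = 15.89 m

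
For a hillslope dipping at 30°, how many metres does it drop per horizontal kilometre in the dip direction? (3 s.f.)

drop per km = 1000 × tan 30° = 1000 × 0.5774

577 m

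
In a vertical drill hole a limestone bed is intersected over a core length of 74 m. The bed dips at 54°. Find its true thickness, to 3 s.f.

True thickness t = h · cos(dip) = 74 × cos 54°
t = 74 × 0.5878 = 43.496 m

43.5 m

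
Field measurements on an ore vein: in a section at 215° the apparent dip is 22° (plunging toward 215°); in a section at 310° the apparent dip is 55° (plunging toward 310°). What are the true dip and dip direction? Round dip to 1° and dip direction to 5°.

Each apparent-dip line lies in the plane. As unit vectors (x east, y north, z up), v₁ plunges 22°→215° and v₂ plunges 55°→310°.
n = v₁ × v₂ = (-0.760, 0.271, 0.530) (taken with n_z > 0).
tan δ = √(n_x²+n_y²)/n_z = 0.807/0.530, so δ = 56.7°.
The horizontal component of n points toward azimuth atan2(n_x, n_y) = 290°, the dip direction.

true dip 57°, dip direction 290°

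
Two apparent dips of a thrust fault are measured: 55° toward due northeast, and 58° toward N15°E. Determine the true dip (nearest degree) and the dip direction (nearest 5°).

true dip 58°, dip direction 020°

Represent each trace as a vector plunging at its apparent dip toward its trend (east-north-up frame): v₁ = (0.406, 0.406, -0.819), v₂ = (0.137, 0.512, -0.848).
n = v₁ × v₂ = (0.075, 0.232, 0.152) (taken with n_z > 0).
Dip δ = arctan(|n_h|/n_z) = arctan(0.244/0.152) = 58.0°.
Dip direction = azimuth of (n_x, n_y) = atan2(0.075, 0.232) = 18°.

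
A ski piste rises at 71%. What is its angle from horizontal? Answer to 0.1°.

35.4°

tan θ = 71/100 = 0.7100
θ = arctan(0.7100) = 35.37°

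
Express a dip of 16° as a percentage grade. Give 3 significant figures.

28.7%

grade % = 100 × tan 16° = 100 × 0.2867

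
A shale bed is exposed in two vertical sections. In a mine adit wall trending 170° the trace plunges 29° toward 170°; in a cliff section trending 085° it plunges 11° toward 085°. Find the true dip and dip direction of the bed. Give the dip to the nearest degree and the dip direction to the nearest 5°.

The two traces are lines in the plane: v₁ = (sin 170°·cos 29°, cos 170°·cos 29°, −sin 29°), v₂ = (sin 85°·cos 11°, cos 85°·cos 11°, −sin 11°).
Cross product v₁ × v₂ gives the pole to the plane: n ∝ (0.206, -0.445, 0.855).
tan δ = √(n_x²+n_y²)/n_z = 0.490/0.855, so δ = 29.8°.
Dip direction = atan2(0.206, -0.445) = 155° (azimuth of n's horizontal projection).

true dip 30°, dip direction 155°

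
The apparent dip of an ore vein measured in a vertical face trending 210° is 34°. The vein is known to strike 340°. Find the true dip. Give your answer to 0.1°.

The section is 50° from the strike.
tan(true dip) = tan 34° / sin 50° = 0.8805
δ = arctan(0.8805) = 41.36°

41.4°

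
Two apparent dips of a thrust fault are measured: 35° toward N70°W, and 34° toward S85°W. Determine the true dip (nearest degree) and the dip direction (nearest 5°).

true dip 35°, dip direction 280°

Each apparent-dip line lies in the plane. As unit vectors (x east, y north, z up), v₁ plunges 35°→N70°W and v₂ plunges 34°→S85°W.
n = v₁ × v₂ = (-0.198, 0.043, 0.287) (taken with n_z > 0).
Dip δ = arctan(|n_h|/n_z) = arctan(0.203/0.287) = 35.2°.
Dip direction = azimuth of (n_x, n_y) = atan2(-0.198, 0.043) = 282°.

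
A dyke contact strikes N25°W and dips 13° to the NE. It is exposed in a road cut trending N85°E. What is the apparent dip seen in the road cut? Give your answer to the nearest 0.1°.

12.2°

The strike is N25°W and the section trends N85°E; the acute angle between them is β = 70°.
tan(apparent dip) = tan 13° · sin 70° = 0.2169
α = arctan(0.2169) = 12.24°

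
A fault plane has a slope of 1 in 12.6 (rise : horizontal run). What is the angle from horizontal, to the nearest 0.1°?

4.5°

tan θ = 1/12.6 = 0.0794
θ = arctan(0.0794) = 4.54°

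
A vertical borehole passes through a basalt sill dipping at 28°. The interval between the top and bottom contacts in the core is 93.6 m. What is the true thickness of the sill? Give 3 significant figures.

True thickness t = h · cos(dip) = 93.6 × cos 28°
t = 93.6 × 0.8829 = 82.644 m

82.6 m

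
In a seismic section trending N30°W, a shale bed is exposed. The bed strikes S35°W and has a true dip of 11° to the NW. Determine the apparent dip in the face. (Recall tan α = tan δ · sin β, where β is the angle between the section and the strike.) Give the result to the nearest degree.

10°

Angle between strike (S35°W) and section (N30°W): β = 65°.
tan α = tan 11° × sin 65° = 0.1944 × 0.9063 = 0.1762
apparent dip = arctan 0.1762 = 9.99°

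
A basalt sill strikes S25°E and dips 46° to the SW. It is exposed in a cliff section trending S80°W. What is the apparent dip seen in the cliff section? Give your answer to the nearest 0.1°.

45.0°

The strike is S25°E and the section trends S80°W; the acute angle between them is β = 75°.
tan(apparent dip) = tan 46° · sin 75° = 1.0002
α = arctan(1.0002) = 45.01°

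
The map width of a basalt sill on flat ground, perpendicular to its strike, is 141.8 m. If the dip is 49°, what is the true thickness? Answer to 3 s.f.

True thickness t = w · sin(dip) = 141.8 × sin 49°
t = 141.8 × 0.7547 = 107.018 m

107 m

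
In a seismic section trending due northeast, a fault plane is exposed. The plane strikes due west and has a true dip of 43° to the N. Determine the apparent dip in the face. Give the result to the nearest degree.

33°

The section lies 45° from the strike.
tan(apparent dip) = tan 43° · sin 45° = 0.6594
α = arctan(0.6594) = 33.40°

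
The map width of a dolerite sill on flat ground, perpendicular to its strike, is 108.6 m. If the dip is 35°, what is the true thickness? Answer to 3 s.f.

True thickness t = w · sin(dip) = 108.6 × sin 35°
t = 108.6 × 0.5736 = 62.290 m

62.3 m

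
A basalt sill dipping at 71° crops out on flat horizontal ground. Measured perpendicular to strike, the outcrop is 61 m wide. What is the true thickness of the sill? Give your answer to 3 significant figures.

True thickness t = w · sin(dip) = 61 × sin 71°
t = 61 × 0.9455 = 57.677 m

57.7 m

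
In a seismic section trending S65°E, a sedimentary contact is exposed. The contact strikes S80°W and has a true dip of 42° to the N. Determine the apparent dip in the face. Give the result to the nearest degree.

27°

The strike is S80°W and the section trends S65°E; the acute angle between them is β = 35°.
tan(apparent dip) = tan 42° · sin 35° = 0.5165
apparent dip = arctan 0.5165 = 27.31°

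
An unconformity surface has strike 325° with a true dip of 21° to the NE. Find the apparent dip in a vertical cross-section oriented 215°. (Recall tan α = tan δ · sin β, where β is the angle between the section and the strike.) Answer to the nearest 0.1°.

The section lies 70° from the strike.
tan(apparent dip) = tan 21° · sin 70° = 0.3607
apparent dip = arctan 0.3607 = 19.84°

19.8°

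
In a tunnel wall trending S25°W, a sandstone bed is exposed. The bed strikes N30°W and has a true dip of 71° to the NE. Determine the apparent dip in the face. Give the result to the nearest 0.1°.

67.2°

The section lies 55° from the strike.
tan(apparent dip) = tan 71° · sin 55° = 2.3790
α = arctan(2.3790) = 67.20°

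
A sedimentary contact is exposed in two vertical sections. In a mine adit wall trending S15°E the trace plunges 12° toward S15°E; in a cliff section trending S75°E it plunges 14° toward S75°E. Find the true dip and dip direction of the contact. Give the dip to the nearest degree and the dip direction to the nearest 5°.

Each apparent-dip line lies in the plane. As unit vectors (x east, y north, z up), v₁ plunges 12°→S15°E and v₂ plunges 14°→S75°E.
n = v₁ × v₂ = (0.176, -0.134, 0.822) (taken with n_z > 0).
True dip = arccos(n_z / |n|) = arccos(0.9656) = 15.1°.
The horizontal component of n points toward azimuth atan2(n_x, n_y) = 127°, the dip direction.

true dip 15°, dip direction 125°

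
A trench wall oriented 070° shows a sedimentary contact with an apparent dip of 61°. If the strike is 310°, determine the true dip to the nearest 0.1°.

64.4°

β = acute angle between strike 310° and section 070° = 60°.
tan δ = tan α / sin β = tan 61° / sin 60° = 1.8040 / 0.8660 = 2.0831
δ = arctan(2.0831) = 64.36°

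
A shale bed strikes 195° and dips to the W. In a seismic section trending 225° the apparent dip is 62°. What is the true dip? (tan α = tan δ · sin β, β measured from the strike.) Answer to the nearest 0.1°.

75.1°

The section is 30° from the strike.
tan(true dip) = tan 62° / sin 30° = 3.7615
true dip = arctan 3.7615 = 75.11°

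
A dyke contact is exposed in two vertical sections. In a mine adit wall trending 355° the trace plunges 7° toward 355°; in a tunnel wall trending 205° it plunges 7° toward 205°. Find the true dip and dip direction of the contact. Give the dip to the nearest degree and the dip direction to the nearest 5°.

true dip 25°, dip direction 280°

The two traces are lines in the plane: v₁ = (sin 355°·cos 7°, cos 355°·cos 7°, −sin 7°), v₂ = (sin 205°·cos 7°, cos 205°·cos 7°, −sin 7°).
Cross product v₁ × v₂ gives the pole to the plane: n ∝ (-0.230, 0.041, 0.493).
Dip δ = arctan(|n_h|/n_z) = arctan(0.234/0.493) = 25.4°.
Dip direction = azimuth of (n_x, n_y) = atan2(-0.230, 0.041) = 280°.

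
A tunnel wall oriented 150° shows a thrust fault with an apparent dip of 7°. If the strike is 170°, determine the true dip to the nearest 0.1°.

19.7°

β = acute angle between strike 170° and section 150° = 20°.
tan(true dip) = tan 7° / sin 20° = 0.3590
true dip = arctan 0.3590 = 19.75°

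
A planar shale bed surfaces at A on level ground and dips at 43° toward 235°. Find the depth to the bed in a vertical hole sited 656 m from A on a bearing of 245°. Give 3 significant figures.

602 m

The hole lies 10° from the dip direction, so the down-dip offset is 656 × cos 10° = 646.03 m.
Depth = down-dip offset × tan(dip) = 646.03 × tan 43° = 646.03 × 0.9325
Depth = 602.44 m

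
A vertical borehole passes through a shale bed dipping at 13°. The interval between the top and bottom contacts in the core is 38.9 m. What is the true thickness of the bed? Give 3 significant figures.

37.9 m

True thickness t = h · cos(dip) = 38.9 × cos 13°
t = 38.9 × 0.9744 = 37.903 m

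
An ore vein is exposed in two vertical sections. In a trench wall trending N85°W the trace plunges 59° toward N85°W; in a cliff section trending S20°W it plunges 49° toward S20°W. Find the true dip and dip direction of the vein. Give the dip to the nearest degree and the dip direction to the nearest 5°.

The two traces are lines in the plane: v₁ = (sin 275°·cos 59°, cos 275°·cos 59°, −sin 59°), v₂ = (sin 200°·cos 49°, cos 200°·cos 49°, −sin 49°).
Cross product v₁ × v₂ gives the pole to the plane: n ∝ (-0.562, -0.195, 0.326).
Dip δ = arctan(|n_h|/n_z) = arctan(0.595/0.326) = 61.3°.
Dip direction = azimuth of (n_x, n_y) = atan2(-0.562, -0.195) = 251°.

true dip 61°, dip direction 250°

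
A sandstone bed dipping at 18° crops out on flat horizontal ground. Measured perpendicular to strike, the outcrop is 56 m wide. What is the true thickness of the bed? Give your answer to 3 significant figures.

True thickness t = w · sin(dip) = 56 × sin 18°
t = 56 × 0.3090 = 17.305 m

17.3 m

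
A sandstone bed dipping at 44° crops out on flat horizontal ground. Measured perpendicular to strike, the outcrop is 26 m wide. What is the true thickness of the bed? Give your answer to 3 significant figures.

True thickness t = w · sin(dip) = 26 × sin 44°
t = 26 × 0.6947 = 18.061 m

18.1 m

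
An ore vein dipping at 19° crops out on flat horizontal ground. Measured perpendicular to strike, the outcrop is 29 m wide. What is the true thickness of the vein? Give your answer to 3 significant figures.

True thickness t = w · sin(dip) = 29 × sin 19°
t = 29 × 0.3256 = 9.441 m

9.44 m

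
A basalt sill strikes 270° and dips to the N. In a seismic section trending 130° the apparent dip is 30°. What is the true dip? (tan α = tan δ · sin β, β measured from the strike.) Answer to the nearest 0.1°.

The section is 40° from the strike.
tan δ = tan α / sin β = tan 30° / sin 40° = 0.5774 / 0.6428 = 0.8982
true dip = arctan 0.8982 = 41.93°

41.9°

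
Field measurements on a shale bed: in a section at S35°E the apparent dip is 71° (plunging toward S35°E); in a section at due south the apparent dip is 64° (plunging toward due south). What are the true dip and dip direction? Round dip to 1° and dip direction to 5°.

Represent each trace as a vector plunging at its apparent dip toward its trend (east-north-up frame): v₁ = (0.187, -0.267, -0.946), v₂ = (0.000, -0.438, -0.899).
Cross product v₁ × v₂ gives the pole to the plane: n ∝ (0.175, -0.168, 0.082).
True dip = arccos(n_z / |n|) = arccos(0.3200) = 71.3°.
The horizontal component of n points toward azimuth atan2(n_x, n_y) = 134°, the dip direction.

true dip 71°, dip direction 135°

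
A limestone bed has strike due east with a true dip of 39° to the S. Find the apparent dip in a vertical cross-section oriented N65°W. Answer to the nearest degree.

The section lies 25° from the strike.
tan(apparent dip) = tan 39° · sin 25° = 0.3422
α = arctan(0.3422) = 18.89°

19°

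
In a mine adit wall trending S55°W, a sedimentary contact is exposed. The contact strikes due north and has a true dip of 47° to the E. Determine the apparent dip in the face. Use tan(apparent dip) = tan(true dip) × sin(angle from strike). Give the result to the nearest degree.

The section lies 55° from the strike.
tan α = tan 47° × sin 55° = 1.0724 × 0.8192 = 0.8784
α = arctan(0.8784) = 41.30°

41°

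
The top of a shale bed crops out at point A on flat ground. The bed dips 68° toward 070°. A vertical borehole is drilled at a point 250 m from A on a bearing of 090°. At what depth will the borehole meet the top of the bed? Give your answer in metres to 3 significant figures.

The hole lies 20° from the dip direction, so the down-dip offset is 250 × cos 20° = 234.92 m.
Depth = down-dip offset × tan(dip) = 234.92 × tan 68° = 234.92 × 2.4751
Depth = 581.46 m

581 m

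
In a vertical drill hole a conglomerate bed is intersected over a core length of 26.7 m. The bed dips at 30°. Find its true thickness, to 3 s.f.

23.1 m

True thickness t = h · cos(dip) = 26.7 × cos 30°
t = 26.7 × 0.8660 = 23.123 m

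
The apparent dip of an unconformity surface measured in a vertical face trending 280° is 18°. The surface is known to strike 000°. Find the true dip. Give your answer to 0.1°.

β = acute angle between strike 000° and section 280° = 80°.
tan(true dip) = tan 18° / sin 80° = 0.3299
true dip = arctan 0.3299 = 18.26°

18.3°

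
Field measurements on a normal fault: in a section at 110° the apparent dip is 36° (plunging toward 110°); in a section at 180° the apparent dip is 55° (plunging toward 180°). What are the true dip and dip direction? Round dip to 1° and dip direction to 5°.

The two traces are lines in the plane: v₁ = (sin 110°·cos 36°, cos 110°·cos 36°, −sin 36°), v₂ = (sin 180°·cos 55°, cos 180°·cos 55°, −sin 55°).
Cross product v₁ × v₂ gives the pole to the plane: n ∝ (0.110, -0.623, 0.436).
Dip δ = arctan(|n_h|/n_z) = arctan(0.632/0.436) = 55.4°.
Dip direction = azimuth of (n_x, n_y) = atan2(0.110, -0.623) = 170°.

true dip 55°, dip direction 170°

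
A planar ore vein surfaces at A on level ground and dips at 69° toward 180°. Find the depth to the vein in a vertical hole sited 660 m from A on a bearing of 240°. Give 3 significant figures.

860 m

The hole lies 60° from the dip direction, so the down-dip offset is 660 × cos 60° = 330.00 m.
Depth = down-dip offset × tan(dip) = 330.00 × tan 69° = 330.00 × 2.6051
Depth = 859.68 m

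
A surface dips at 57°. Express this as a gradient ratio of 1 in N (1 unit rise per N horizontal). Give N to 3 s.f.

1 : N means tan θ = 1/N, so N = 1/tan 57° = 1/1.5399

1 in 0.649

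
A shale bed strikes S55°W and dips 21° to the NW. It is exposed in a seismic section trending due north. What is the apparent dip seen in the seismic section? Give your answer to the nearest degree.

The section lies 55° from the strike.
tan α = tan 21° × sin 55° = 0.3839 × 0.8192 = 0.3144
α = arctan(0.3144) = 17.46°

17°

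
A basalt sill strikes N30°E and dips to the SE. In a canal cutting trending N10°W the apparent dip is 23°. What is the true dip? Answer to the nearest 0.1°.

33.4°

β = acute angle between strike N30°E and section N10°W = 40°.
tan δ = tan α / sin β = tan 23° / sin 40° = 0.4245 / 0.6428 = 0.6604
δ = arctan(0.6604) = 33.44°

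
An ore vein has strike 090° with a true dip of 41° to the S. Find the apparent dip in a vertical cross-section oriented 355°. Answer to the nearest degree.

The strike is 090° and the section trends 355°; the acute angle between them is β = 85°.
tan(apparent dip) = tan 41° · sin 85° = 0.8660
apparent dip = arctan 0.8660 = 40.89°

41°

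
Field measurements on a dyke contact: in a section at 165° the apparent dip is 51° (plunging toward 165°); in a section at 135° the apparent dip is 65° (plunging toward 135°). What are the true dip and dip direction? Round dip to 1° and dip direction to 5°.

true dip 68°, dip direction 105°

Each apparent-dip line lies in the plane. As unit vectors (x east, y north, z up), v₁ plunges 51°→165° and v₂ plunges 65°→135°.
The plane normal is n = v₁ × v₂ ∝ (0.319, -0.085, 0.133).
True dip = arccos(n_z / |n|) = arccos(0.3740) = 68.0°.
Dip direction = atan2(0.319, -0.085) = 105° (azimuth of n's horizontal projection).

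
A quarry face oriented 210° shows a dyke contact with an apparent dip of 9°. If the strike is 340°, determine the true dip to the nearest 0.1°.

The section is 50° from the strike.
tan δ = tan α / sin β = tan 9° / sin 50° = 0.1584 / 0.7660 = 0.2068
δ = arctan(0.2068) = 11.68°

11.7°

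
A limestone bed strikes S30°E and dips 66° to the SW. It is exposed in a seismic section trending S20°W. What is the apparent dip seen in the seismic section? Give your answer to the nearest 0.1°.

59.8°

Angle between strike (S30°E) and section (S20°W): β = 50°.
tan α = tan 66° × sin 50° = 2.2460 × 0.7660 = 1.7206
α = arctan(1.7206) = 59.83°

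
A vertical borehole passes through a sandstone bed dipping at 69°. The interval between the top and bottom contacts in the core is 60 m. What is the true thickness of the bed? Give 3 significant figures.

True thickness t = h · cos(dip) = 60 × cos 69°
t = 60 × 0.3584 = 21.502 m

21.5 m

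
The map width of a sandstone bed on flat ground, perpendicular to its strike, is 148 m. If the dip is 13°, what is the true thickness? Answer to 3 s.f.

33.3 m

True thickness t = w · sin(dip) = 148 × sin 13°
t = 148 × 0.2250 = 33.293 m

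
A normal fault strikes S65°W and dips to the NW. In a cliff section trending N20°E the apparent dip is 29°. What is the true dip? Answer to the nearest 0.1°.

38.1°

The section is 45° from the strike.
tan(true dip) = tan 29° / sin 45° = 0.7839
δ = arctan(0.7839) = 38.09°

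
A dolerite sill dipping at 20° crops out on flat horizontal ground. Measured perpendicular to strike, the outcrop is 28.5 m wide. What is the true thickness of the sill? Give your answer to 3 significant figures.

True thickness t = w · sin(dip) = 28.5 × sin 20°
t = 28.5 × 0.3420 = 9.748 m

9.75 m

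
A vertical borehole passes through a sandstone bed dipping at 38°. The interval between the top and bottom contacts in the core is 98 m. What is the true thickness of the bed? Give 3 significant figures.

77.2 m

True thickness t = h · cos(dip) = 98 × cos 38°
t = 98 × 0.7880 = 77.225 m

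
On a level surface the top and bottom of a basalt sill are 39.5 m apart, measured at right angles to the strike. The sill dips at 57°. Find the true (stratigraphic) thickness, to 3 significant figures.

33.1 m

True thickness t = w · sin(dip) = 39.5 × sin 57°
t = 39.5 × 0.8387 = 33.127 m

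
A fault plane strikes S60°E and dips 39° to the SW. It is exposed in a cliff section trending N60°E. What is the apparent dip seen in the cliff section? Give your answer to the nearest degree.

35°

The section lies 60° from the strike.
tan α = tan 39° × sin 60° = 0.8098 × 0.8660 = 0.7013
apparent dip = arctan 0.7013 = 35.04°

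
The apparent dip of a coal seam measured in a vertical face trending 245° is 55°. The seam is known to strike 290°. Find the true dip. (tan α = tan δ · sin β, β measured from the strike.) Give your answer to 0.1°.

The section is 45° from the strike.
tan(true dip) = tan 55° / sin 45° = 2.0197
δ = arctan(2.0197) = 63.66°

63.7°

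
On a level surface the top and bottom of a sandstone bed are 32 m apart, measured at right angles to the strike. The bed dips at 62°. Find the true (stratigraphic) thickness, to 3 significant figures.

True thickness t = w · sin(dip) = 32 × sin 62°
t = 32 × 0.8829 = 28.254 m

28.3 m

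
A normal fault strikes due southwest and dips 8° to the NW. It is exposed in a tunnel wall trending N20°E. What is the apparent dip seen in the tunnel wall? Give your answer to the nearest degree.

3°

Angle between strike (due southwest) and section (N20°E): β = 25°.
tan(apparent dip) = tan 8° · sin 25° = 0.0594
apparent dip = arctan 0.0594 = 3.40°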